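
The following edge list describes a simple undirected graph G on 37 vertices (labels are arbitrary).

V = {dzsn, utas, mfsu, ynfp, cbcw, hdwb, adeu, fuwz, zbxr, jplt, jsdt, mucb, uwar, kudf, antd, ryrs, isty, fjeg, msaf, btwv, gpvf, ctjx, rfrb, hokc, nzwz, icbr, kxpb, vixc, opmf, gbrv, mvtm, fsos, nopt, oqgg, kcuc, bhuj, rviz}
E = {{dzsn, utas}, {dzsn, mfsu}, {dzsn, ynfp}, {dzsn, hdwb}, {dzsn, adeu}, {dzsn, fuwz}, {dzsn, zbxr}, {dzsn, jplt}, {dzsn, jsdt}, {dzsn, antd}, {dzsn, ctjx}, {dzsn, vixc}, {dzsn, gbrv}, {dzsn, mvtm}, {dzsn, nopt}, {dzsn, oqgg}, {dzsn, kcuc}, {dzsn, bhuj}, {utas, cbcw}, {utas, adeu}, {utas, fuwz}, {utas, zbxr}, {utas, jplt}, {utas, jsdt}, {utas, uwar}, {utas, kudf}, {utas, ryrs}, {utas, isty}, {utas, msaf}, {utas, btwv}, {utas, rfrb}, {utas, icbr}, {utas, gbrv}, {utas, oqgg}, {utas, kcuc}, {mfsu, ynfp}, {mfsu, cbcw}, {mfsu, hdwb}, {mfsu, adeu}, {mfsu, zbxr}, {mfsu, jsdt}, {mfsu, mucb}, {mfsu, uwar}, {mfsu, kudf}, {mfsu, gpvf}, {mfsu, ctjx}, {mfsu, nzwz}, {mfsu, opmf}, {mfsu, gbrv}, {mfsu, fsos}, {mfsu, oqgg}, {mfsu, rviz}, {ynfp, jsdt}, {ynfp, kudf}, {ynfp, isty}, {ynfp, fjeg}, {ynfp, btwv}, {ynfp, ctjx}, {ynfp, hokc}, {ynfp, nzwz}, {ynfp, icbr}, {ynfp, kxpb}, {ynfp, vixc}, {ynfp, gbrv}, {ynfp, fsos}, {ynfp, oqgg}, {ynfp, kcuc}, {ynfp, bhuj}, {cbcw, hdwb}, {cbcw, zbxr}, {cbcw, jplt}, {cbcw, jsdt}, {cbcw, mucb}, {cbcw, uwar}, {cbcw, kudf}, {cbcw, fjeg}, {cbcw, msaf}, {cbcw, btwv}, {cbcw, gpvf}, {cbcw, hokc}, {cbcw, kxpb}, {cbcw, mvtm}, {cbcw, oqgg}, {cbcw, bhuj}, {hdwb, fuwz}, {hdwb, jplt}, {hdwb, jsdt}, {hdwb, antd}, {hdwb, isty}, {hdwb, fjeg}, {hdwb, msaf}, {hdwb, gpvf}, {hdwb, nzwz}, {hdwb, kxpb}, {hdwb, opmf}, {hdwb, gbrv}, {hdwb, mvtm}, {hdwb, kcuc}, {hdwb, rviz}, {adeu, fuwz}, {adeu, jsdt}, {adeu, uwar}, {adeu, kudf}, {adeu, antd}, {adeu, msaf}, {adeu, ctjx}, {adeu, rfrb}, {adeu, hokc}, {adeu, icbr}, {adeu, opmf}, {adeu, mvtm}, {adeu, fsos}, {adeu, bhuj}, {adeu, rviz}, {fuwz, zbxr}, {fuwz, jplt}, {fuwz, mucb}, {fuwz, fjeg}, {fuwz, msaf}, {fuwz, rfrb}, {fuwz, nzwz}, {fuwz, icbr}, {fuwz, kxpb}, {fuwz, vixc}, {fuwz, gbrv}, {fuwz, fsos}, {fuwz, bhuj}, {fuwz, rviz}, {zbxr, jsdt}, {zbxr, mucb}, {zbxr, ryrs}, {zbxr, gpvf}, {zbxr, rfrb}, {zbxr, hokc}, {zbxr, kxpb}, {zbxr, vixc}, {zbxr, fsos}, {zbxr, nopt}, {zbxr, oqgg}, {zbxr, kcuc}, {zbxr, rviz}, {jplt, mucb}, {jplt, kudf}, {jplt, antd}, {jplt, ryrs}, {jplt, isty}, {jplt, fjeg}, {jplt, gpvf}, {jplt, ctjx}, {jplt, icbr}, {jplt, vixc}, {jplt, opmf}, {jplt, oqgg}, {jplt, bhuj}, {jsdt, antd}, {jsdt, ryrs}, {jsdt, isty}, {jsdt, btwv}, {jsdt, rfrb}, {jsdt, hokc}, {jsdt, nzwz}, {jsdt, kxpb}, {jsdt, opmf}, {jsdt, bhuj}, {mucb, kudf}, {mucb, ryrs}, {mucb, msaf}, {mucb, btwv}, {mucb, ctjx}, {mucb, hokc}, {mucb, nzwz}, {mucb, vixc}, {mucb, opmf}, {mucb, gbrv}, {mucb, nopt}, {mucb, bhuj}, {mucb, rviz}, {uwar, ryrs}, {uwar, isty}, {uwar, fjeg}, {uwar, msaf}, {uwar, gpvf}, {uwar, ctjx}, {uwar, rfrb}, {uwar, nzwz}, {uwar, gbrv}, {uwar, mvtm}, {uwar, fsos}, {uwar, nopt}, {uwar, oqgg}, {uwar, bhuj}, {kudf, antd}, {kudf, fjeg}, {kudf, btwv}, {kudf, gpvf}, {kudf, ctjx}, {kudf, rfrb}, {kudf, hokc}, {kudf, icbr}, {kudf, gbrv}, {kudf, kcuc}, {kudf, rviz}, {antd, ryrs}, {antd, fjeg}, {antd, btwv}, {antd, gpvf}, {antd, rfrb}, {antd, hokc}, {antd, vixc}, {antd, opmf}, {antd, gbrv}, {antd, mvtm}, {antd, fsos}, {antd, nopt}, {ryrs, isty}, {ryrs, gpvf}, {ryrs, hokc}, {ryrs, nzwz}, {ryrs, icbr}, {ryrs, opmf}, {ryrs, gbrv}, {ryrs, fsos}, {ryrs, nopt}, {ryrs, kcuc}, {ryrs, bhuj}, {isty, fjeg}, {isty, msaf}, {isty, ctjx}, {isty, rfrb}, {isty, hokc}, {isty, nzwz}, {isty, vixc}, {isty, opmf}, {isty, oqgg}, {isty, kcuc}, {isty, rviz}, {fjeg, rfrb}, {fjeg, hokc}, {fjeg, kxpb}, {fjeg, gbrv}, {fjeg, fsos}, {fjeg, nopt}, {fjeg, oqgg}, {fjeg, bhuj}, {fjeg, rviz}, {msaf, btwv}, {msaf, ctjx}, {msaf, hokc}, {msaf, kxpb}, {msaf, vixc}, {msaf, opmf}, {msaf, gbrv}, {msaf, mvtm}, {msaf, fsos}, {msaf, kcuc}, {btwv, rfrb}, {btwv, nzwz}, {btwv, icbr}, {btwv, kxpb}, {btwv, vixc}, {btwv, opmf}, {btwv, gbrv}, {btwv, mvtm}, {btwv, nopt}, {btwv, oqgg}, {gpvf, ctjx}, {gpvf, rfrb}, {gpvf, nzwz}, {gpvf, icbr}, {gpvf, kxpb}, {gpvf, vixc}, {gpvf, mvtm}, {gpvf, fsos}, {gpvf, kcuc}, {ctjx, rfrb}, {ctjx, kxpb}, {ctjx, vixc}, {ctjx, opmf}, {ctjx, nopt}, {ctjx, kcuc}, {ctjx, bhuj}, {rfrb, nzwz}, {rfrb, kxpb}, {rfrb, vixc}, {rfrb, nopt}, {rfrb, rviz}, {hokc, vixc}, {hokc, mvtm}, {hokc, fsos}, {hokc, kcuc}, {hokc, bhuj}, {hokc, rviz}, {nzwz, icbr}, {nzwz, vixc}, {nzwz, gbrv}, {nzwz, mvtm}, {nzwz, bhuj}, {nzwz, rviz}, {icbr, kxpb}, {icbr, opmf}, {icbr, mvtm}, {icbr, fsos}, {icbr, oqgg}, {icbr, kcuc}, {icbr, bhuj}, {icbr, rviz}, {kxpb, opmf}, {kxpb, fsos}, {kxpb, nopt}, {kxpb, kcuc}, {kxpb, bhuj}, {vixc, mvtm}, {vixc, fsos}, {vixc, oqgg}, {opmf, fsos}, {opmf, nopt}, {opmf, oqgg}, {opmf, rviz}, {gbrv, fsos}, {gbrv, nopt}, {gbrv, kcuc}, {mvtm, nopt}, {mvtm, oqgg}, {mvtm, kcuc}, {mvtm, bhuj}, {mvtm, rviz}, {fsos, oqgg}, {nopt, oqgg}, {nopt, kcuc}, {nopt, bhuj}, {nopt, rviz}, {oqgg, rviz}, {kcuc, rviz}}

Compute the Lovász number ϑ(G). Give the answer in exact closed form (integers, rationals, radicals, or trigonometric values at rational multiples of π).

Vertex vixc has 18 neighbors: dzsn, ynfp, fuwz, zbxr, jplt, mucb, antd, isty, msaf, btwv, gpvf, ctjx, rfrb, hokc, nzwz, mvtm, fsos, oqgg.
Vertex ryrs has 18 neighbors: utas, zbxr, jplt, jsdt, mucb, uwar, antd, isty, gpvf, hokc, nzwz, icbr, opmf, gbrv, fsos, nopt, kcuc, bhuj.
Vertex msaf has 18 neighbors: utas, cbcw, hdwb, adeu, fuwz, mucb, uwar, isty, btwv, ctjx, hokc, kxpb, vixc, opmf, gbrv, mvtm, fsos, kcuc.
Vertex hdwb has 18 neighbors: dzsn, mfsu, cbcw, fuwz, jplt, jsdt, antd, isty, fjeg, msaf, gpvf, nzwz, kxpb, opmf, gbrv, mvtm, kcuc, rviz.
Every vertex has degree 18 (N=37); SR(37,18,8,9) — a Paley graph.
The 3 distinct eigenvalues: [18.0, 2.5414, -3.5414].
ϑ = −N·λ_min/(λ_max−λ_min) = −37·(-sqrt(37)/2 - 1/2)/(18−(-sqrt(37)/2 - 1/2)) = sqrt(37).
≈ 6.082762530 (to 9 d.p.).

sqrt(37)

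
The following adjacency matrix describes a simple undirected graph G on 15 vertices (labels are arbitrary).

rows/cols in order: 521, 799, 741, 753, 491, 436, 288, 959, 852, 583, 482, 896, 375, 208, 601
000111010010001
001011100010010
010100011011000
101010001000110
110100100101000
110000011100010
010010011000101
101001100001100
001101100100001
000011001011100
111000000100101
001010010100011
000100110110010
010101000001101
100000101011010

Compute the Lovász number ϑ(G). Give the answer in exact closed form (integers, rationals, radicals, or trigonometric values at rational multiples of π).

Vertex 601 has 6 neighbors: 521, 288, 852, 482, 896, 208.
N(208) = {799, 753, 436, 896, 375, 601}, |N(208)| = 6.
deg(375) = 6; N(375) = {753, 288, 959, 583, 482, 208}.
deg(799) = 6; N(799) = {741, 491, 436, 288, 482, 208}.
G on 15 vertices is 6-regular; Kneser K(6,2) on C(6,2)=15 vertices.
A has 3 distinct eigenvalues ≈ [6.0, 1.0, -3.0].
Lovász: ϑ = −15(-3)/(6+-1*(-3)) = 5.
= 5.0000000… (decimal).

5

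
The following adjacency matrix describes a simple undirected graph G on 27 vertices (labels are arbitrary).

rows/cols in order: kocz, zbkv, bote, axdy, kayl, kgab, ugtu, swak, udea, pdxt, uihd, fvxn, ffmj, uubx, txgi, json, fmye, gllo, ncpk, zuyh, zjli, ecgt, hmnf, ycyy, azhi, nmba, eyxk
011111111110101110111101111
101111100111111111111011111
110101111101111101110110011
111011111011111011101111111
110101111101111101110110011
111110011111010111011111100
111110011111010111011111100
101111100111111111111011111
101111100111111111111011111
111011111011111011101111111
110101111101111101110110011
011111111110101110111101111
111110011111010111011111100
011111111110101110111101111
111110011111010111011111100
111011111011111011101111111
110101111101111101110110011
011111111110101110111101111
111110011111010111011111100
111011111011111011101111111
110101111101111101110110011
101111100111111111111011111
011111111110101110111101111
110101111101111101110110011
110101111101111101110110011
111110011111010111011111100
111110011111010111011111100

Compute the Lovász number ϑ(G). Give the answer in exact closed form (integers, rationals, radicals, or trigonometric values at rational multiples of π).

deg(txgi) = 20; N(txgi) = {kocz, zbkv, bote, axdy, kayl, swak, udea, pdxt, uihd, fvxn, uubx, json, fmye, gllo, zuyh, zjli, ecgt, hmnf, ycyy, azhi}.
deg(nmba) = 20; N(nmba) = {kocz, zbkv, bote, axdy, kayl, swak, udea, pdxt, uihd, fvxn, uubx, json, fmye, gllo, zuyh, zjli, ecgt, hmnf, ycyy, azhi}.
deg(ycyy) = 20; N(ycyy) = {kocz, zbkv, axdy, kgab, ugtu, swak, udea, pdxt, fvxn, ffmj, uubx, txgi, json, gllo, ncpk, zuyh, ecgt, hmnf, nmba, eyxk}.
N(fmye) = {kocz, zbkv, axdy, kgab, ugtu, swak, udea, pdxt, fvxn, ffmj, uubx, txgi, json, gllo, ncpk, zuyh, ecgt, hmnf, nmba, eyxk}, |N(fmye)| = 20.
G = K_{7,7,5,4,4}: α = 7 = χ(Ḡ), so ϑ = 7.
Numerically 7.00000.
Lovász sandwich 7 ≤ 7 ≤ 7: collapsed.

7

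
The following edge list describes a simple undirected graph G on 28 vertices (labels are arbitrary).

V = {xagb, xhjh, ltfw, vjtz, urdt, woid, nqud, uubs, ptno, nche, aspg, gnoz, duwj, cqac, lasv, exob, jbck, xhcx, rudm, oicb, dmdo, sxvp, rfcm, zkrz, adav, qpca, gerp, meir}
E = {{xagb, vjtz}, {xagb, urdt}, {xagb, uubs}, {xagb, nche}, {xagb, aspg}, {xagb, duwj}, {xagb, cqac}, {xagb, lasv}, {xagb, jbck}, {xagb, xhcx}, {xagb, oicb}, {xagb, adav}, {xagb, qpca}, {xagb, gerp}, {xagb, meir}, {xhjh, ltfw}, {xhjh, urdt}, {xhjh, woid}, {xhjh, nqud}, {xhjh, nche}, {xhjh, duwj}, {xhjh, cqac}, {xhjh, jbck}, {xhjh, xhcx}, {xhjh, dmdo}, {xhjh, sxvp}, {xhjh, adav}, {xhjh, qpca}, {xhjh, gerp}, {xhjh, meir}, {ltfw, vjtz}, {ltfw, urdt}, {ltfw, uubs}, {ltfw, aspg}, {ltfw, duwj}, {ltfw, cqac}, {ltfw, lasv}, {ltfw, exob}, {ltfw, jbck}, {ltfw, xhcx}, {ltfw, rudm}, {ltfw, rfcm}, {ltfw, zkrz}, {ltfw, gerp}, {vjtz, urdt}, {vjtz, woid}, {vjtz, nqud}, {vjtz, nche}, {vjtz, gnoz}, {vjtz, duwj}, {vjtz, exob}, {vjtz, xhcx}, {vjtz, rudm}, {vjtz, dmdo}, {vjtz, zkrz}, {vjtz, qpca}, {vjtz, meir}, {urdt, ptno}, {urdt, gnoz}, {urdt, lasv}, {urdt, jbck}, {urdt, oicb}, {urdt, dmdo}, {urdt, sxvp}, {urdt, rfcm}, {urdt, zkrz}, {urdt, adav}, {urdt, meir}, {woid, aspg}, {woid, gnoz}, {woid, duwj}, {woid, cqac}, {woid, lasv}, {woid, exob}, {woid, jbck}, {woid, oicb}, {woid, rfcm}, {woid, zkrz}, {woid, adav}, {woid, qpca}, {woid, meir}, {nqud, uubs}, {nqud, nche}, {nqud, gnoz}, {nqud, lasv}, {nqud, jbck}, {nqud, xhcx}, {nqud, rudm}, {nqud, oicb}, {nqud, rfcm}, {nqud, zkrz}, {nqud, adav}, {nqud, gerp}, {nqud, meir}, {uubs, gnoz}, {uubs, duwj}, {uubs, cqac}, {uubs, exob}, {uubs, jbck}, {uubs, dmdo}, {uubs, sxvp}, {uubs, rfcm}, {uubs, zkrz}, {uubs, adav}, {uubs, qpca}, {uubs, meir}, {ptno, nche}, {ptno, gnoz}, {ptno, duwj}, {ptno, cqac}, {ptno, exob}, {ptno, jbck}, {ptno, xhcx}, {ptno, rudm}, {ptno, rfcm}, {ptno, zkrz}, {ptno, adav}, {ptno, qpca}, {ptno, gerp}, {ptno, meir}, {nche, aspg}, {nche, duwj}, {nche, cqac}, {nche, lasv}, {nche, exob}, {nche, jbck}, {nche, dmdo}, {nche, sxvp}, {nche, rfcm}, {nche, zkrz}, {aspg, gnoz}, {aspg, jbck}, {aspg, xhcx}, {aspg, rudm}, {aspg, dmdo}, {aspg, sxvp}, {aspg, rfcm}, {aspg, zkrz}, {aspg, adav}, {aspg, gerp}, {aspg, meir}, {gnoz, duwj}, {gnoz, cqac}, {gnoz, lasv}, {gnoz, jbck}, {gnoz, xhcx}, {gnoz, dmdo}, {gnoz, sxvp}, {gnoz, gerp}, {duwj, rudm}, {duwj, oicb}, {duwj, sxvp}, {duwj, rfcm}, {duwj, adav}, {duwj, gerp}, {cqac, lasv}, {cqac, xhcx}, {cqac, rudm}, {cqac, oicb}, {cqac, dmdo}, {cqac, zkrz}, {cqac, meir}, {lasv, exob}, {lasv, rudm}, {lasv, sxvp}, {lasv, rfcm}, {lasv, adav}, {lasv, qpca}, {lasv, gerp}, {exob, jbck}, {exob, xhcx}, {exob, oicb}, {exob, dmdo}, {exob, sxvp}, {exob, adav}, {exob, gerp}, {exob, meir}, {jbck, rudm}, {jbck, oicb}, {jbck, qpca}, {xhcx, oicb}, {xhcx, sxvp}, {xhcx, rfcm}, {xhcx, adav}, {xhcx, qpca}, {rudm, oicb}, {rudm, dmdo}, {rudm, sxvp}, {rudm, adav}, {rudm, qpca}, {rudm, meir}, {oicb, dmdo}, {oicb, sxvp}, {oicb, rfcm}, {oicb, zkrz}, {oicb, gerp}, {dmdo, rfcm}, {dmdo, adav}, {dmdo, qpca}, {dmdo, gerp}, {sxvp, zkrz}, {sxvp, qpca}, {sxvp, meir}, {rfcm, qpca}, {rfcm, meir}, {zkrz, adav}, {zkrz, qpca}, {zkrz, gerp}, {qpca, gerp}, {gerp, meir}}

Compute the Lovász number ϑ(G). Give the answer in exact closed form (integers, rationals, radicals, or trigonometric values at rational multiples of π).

deg(urdt) = 15; N(urdt) = {xagb, xhjh, ltfw, vjtz, ptno, gnoz, lasv, jbck, oicb, dmdo, sxvp, rfcm, zkrz, adav, meir}.
N(duwj) = {xagb, xhjh, ltfw, vjtz, woid, uubs, ptno, nche, gnoz, rudm, oicb, sxvp, rfcm, adav, gerp}, |N(duwj)| = 15.
N(lasv) = {xagb, ltfw, urdt, woid, nqud, nche, gnoz, cqac, exob, rudm, sxvp, rfcm, adav, qpca, gerp}, |N(lasv)| = 15.
N(dmdo) = {xhjh, vjtz, urdt, uubs, nche, aspg, gnoz, cqac, exob, rudm, oicb, rfcm, adav, qpca, gerp}, |N(dmdo)| = 15.
G on 28 vertices is 15-regular; this is K(8,2), the Kneser graph.
The 3 distinct eigenvalues: [15.0, 1.0, -5.0].
λ_max=15, λ_min=-5; ϑ = −28·λ_min/(λ_max−λ_min) = 7.
ϑ(G) ≈ 7.000000.

7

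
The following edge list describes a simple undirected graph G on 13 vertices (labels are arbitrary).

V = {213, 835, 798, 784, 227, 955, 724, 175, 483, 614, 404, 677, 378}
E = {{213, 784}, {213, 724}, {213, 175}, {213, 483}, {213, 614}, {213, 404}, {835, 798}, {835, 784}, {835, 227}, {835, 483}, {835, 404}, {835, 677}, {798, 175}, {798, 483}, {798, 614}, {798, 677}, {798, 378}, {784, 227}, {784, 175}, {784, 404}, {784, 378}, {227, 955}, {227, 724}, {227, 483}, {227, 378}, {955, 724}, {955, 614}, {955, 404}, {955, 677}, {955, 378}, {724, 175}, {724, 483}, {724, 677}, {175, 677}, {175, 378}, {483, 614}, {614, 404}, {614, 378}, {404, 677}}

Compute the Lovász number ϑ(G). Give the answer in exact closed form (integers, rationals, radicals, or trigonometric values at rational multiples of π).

sqrt(13)

deg(227) = 6; N(227) = {835, 784, 955, 724, 483, 378}.
N(404) = {213, 835, 784, 955, 614, 677}, |N(404)| = 6.
deg(835) = 6; N(835) = {798, 784, 227, 483, 404, 677}.
deg(483) = 6; N(483) = {213, 835, 798, 227, 724, 614}.
6-regular, N=13; strongly regular (13,6,2,3).
spec(A) ≈ [6.0, 1.302776, -2.302776] (distinct, 6 d.p.).
Lovász: ϑ = −13(-sqrt(13)/2 - 1/2)/(6+-(-sqrt(13)/2 - 1/2)) = sqrt(13).
≈ 3.6055513 (to 7 d.p.).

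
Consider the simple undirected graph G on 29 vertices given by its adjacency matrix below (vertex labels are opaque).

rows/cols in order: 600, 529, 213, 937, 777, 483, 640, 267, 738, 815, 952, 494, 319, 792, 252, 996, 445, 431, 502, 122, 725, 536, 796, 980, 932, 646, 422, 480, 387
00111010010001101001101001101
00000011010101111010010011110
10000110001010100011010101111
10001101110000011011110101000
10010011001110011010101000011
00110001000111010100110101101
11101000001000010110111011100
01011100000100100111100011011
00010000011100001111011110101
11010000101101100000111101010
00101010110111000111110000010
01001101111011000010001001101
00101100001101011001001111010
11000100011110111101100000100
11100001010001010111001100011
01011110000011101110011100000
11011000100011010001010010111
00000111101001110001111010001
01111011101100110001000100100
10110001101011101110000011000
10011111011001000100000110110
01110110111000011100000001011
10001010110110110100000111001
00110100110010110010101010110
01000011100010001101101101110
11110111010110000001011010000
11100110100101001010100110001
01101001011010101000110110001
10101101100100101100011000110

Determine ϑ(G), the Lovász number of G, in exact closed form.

sqrt(29)

N(932) = {529, 640, 267, 738, 319, 445, 431, 122, 725, 796, 980, 646, 422, 480}, |N(932)| = 14.
N(122) = {600, 213, 937, 267, 738, 952, 319, 792, 252, 445, 431, 502, 932, 646}, |N(122)| = 14.
N(494) = {529, 777, 483, 267, 738, 815, 952, 319, 792, 502, 796, 646, 422, 387}, |N(494)| = 14.
N(267) = {529, 937, 777, 483, 494, 252, 431, 502, 122, 725, 932, 646, 480, 387}, |N(267)| = 14.
14-regular, N=29; SR(29,14,6,7) — a Paley graph.
The 3 distinct eigenvalues: [14.0, 2.193, -3.193].
Lovász (edge-transitive): ϑ = −29·(-sqrt(29)/2 - 1/2)/((14)−(-sqrt(29)/2 - 1/2)) = sqrt(29).
= 5.3851648… (decimal).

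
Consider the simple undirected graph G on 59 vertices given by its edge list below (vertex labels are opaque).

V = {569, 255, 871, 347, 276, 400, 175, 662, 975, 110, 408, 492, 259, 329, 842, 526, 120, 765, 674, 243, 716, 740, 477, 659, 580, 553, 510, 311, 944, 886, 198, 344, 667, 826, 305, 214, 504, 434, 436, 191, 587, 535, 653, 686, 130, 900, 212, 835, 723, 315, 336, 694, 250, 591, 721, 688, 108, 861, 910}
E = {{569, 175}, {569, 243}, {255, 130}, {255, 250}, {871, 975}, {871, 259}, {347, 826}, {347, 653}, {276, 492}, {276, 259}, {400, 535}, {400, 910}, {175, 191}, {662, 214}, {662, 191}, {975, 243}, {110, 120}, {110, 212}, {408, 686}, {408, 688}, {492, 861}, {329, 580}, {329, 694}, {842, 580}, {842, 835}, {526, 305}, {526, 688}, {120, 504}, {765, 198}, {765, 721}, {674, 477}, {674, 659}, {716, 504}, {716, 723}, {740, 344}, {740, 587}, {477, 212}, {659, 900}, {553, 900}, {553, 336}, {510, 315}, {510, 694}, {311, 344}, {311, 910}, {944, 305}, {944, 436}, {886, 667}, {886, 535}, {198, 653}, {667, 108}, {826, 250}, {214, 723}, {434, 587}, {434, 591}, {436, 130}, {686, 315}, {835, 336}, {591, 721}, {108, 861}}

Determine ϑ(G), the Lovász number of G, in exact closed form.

Vertex 826 has 2 neighbors: 347, 250.
deg(591) = 2; N(591) = {434, 721}.
deg(311) = 2; N(311) = {344, 910}.
Vertex 587 has 2 neighbors: 740, 434.
Regular of degree 2 on 59 vertices: the odd cycle C_{59}.
Distinct eigenvalues (to 5 d.p.): [2.0, 1.98867, 1.95481, 1.8988, 1.82127, 1.72311, 1.60542, 1.46955, 1.31702, 1.14957, 0.9691, 0.77765, 0.57738, 0.37058, 0.15957, -0.05324, -0.26545, -0.47465, -0.67848, -0.87461, -1.06084, -1.23505, -1.39526, -1.53967, -1.66663, -1.7747, -1.86267, -1.92954, -1.97454, -1.99717].
ϑ = −N·λ_min/(λ_max−λ_min) = −59·(-2*cos(pi/59))/(2−(-2*cos(pi/59))) = 59*cos(pi/59)/(cos(pi/59) + 1).
≈ 29.47908 (to 5 d.p.).
Lovász sandwich 29 ≤ 59*cos(pi/59)/(cos(pi/59) + 1) ≤ 30: both strict.

59*cos(pi/59)/(cos(pi/59) + 1)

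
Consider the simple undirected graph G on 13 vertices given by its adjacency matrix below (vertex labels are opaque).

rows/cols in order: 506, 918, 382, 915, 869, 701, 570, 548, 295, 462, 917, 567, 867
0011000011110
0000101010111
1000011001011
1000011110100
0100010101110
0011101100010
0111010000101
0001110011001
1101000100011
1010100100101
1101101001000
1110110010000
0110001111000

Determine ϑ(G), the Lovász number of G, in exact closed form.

N(567) = {506, 918, 382, 869, 701, 295}, |N(567)| = 6.
Vertex 462 has 6 neighbors: 506, 382, 869, 548, 917, 867.
Vertex 506 has 6 neighbors: 382, 915, 295, 462, 917, 567.
N(548) = {915, 869, 701, 295, 462, 867}, |N(548)| = 6.
6-regular, N=13; Paley(13): SR with (k,λ,μ)=(6,2,3).
spec(A) ≈ [6.0, 1.3028, -2.3028] (distinct, 4 d.p.).
Lovász (edge-transitive): ϑ = −13·(-sqrt(13)/2 - 1/2)/((6)−(-sqrt(13)/2 - 1/2)) = sqrt(13).
ϑ(G) ≈ 3.605551275.

sqrt(13)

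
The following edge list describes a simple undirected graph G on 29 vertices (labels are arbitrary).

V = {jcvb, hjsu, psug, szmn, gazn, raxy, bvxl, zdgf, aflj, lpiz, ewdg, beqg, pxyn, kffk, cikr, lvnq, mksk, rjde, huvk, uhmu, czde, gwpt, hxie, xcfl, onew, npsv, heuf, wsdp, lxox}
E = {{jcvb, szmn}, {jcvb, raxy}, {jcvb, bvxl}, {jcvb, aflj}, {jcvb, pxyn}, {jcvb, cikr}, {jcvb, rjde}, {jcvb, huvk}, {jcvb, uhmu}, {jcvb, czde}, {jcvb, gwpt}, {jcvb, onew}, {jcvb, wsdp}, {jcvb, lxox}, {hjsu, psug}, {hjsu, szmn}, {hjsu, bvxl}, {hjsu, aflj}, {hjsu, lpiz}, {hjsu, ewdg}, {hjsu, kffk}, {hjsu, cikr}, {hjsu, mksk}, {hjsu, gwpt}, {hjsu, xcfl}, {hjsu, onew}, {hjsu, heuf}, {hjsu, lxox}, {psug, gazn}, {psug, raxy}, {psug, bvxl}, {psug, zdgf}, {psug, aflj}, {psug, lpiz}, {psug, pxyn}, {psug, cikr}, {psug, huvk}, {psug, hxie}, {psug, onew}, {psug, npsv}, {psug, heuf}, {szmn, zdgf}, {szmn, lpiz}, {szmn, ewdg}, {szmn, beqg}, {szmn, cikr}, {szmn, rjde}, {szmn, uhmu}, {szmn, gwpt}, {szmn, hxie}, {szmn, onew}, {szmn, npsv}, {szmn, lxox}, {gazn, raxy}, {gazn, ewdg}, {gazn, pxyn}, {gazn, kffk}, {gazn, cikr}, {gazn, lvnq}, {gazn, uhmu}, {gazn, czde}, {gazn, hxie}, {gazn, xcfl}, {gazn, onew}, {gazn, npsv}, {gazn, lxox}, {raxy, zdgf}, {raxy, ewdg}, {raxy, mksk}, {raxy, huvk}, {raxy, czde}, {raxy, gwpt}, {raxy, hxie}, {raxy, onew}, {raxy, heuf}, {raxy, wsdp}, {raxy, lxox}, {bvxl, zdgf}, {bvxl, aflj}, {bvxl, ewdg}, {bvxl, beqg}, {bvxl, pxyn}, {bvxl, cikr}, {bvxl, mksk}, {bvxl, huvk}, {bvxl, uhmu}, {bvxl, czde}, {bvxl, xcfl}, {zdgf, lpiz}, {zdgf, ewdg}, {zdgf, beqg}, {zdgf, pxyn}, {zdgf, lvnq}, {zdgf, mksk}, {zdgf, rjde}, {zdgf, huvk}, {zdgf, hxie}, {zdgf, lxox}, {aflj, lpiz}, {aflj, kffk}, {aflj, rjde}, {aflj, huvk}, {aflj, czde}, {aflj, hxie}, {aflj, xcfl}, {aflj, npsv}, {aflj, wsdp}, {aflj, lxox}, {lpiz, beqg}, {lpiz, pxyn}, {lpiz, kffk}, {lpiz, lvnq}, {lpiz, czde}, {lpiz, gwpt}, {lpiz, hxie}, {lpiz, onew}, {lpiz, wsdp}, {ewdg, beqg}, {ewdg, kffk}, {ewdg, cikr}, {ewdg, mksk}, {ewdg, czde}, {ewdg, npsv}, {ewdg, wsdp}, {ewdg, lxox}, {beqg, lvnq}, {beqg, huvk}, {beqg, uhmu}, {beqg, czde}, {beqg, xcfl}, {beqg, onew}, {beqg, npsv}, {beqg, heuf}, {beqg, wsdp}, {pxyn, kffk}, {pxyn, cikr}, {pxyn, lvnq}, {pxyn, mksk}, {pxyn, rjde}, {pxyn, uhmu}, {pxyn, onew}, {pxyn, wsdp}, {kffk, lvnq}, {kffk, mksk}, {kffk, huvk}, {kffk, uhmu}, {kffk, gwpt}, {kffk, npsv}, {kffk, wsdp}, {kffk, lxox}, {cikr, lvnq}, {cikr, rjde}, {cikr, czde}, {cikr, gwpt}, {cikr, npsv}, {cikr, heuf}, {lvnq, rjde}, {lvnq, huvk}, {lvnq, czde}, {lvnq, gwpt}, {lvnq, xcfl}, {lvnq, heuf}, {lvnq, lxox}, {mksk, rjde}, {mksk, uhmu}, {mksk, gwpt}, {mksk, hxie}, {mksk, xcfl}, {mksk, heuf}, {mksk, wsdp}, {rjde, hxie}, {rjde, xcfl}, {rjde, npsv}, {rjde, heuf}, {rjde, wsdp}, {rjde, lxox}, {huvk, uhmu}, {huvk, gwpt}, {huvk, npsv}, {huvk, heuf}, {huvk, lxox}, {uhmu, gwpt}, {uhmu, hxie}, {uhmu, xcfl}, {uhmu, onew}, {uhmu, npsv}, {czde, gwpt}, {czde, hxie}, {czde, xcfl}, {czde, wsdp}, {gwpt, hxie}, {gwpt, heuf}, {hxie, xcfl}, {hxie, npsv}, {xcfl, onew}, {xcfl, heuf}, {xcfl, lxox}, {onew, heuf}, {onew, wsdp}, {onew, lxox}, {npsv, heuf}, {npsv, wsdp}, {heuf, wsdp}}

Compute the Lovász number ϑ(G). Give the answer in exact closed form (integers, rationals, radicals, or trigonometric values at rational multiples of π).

N(ewdg) = {hjsu, szmn, gazn, raxy, bvxl, zdgf, beqg, kffk, cikr, mksk, czde, npsv, wsdp, lxox}, |N(ewdg)| = 14.
N(jcvb) = {szmn, raxy, bvxl, aflj, pxyn, cikr, rjde, huvk, uhmu, czde, gwpt, onew, wsdp, lxox}, |N(jcvb)| = 14.
N(czde) = {jcvb, gazn, raxy, bvxl, aflj, lpiz, ewdg, beqg, cikr, lvnq, gwpt, hxie, xcfl, wsdp}, |N(czde)| = 14.
Vertex gazn has 14 neighbors: psug, raxy, ewdg, pxyn, kffk, cikr, lvnq, uhmu, czde, hxie, xcfl, onew, npsv, lxox.
14-regular, N=29; SR(29,14,6,7) — a Paley graph.
The 3 distinct eigenvalues: [14.0, 2.193, -3.193].
With N=29: ϑ(G) = 29·(-(-sqrt(29)/2 - 1/2))/(14−(-sqrt(29)/2 - 1/2)) = sqrt(29).
ϑ(G) ≈ 5.3851648.

sqrt(29)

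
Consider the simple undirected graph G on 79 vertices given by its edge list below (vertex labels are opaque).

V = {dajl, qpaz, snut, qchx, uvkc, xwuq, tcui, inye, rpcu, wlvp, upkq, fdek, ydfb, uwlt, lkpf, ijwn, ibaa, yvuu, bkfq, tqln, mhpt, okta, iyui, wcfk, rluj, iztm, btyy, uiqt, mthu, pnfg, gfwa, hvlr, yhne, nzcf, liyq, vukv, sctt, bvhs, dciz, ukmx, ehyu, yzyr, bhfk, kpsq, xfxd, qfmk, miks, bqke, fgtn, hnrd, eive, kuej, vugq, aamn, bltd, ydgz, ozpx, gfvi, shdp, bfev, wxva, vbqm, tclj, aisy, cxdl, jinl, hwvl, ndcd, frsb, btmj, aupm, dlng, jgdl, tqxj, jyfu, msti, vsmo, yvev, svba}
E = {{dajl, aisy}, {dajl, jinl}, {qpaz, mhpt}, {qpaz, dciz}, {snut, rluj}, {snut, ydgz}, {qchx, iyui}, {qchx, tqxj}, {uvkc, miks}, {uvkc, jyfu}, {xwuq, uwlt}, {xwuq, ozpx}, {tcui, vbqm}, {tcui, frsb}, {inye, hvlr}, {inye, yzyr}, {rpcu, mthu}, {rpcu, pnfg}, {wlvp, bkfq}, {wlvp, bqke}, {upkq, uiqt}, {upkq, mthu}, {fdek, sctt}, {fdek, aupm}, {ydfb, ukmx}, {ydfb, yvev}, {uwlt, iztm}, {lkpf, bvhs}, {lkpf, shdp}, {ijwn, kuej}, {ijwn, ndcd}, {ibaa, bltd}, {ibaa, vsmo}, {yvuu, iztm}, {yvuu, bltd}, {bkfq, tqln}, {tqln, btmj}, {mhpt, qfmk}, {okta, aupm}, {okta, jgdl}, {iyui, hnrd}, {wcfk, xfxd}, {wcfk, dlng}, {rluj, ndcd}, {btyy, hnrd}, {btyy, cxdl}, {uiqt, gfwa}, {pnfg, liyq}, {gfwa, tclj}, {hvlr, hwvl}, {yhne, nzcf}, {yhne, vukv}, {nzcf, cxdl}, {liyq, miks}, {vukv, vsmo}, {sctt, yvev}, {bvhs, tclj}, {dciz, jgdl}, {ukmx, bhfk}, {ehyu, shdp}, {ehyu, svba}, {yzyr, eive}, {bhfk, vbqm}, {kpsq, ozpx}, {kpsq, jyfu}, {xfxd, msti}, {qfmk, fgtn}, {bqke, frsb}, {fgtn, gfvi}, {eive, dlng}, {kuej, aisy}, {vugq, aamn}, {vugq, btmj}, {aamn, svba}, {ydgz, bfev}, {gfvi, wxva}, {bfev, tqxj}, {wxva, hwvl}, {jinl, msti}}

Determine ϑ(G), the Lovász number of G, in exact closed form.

79*cos(pi/79)/(cos(pi/79) + 1)

N(vsmo) = {ibaa, vukv}, |N(vsmo)| = 2.
Vertex yvuu has 2 neighbors: iztm, bltd.
deg(okta) = 2; N(okta) = {aupm, jgdl}.
N(svba) = {ehyu, aamn}, |N(svba)| = 2.
deg(v) = 2 for all v (|V|=79); this is C_{79}, the 79-cycle.
A has 40 distinct eigenvalues ≈ [2.0, 1.994, 1.975, 1.943, 1.9, 1.844, 1.777, 1.698, 1.609, 1.509, 1.4, 1.282, 1.156, 1.023, 0.883, 0.738, 0.588, 0.434, 0.277, 0.119, -0.04, -0.199, -0.356, -0.511, -0.663, -0.811, -0.954, -1.09, -1.22, -1.342, -1.456, -1.56, -1.655, -1.739, -1.812, -1.873, -1.923, -1.961, -1.986, -1.998].
With N=79: ϑ(G) = 79·(-(-1)*2*cos(pi/79))/(2−(-2*cos(pi/79))) = 79*cos(pi/79)/(cos(pi/79) + 1).
= 39.48438… (decimal).
α=39, χ(Ḡ)=40; ϑ=79*cos(pi/79)/(cos(pi/79) + 1) lies between (both strict).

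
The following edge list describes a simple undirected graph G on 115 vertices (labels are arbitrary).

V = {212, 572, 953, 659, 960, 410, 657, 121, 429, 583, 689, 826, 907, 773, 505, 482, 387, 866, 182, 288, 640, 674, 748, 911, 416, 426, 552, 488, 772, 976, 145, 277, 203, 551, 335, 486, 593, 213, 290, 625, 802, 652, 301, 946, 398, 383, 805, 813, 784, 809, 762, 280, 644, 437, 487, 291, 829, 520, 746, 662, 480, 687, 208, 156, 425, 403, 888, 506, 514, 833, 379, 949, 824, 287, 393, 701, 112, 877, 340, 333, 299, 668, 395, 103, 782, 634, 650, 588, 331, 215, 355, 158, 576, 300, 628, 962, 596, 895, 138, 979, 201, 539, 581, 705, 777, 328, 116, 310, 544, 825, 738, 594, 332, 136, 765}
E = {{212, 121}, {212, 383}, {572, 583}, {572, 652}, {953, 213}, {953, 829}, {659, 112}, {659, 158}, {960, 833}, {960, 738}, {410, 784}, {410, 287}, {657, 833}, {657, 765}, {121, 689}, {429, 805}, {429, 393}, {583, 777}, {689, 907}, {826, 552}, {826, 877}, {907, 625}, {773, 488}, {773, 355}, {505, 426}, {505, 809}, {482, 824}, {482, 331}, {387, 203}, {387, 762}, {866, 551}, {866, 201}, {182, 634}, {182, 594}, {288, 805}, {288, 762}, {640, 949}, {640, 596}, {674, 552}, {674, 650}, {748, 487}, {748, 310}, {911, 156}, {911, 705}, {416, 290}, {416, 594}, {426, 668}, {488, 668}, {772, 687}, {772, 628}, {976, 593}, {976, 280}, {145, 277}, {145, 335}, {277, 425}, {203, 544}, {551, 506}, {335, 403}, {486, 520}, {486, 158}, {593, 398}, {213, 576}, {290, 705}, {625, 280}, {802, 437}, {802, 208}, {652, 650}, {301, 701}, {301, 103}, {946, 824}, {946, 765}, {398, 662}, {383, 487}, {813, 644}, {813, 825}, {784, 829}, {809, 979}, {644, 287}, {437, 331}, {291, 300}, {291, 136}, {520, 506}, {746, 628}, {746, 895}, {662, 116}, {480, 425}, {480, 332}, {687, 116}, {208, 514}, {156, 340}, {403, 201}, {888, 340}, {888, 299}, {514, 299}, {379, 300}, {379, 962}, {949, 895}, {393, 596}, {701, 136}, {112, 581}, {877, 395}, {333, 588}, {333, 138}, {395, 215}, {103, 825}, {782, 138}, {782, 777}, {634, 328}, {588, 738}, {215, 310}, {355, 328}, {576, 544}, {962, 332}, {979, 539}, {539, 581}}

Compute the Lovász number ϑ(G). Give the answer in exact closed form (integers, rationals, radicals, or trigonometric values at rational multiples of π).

115*cos(pi/115)/(cos(pi/115) + 1)

N(395) = {877, 215}, |N(395)| = 2.
deg(946) = 2; N(946) = {824, 765}.
N(379) = {300, 962}, |N(379)| = 2.
deg(552) = 2; N(552) = {826, 674}.
2-regular, N=115; connected 2-regular on 115 ⇒ C_{115}.
The 58 distinct eigenvalues: [2.0, 1.997016, 1.988071, 1.973194, 1.952428, 1.925835, 1.893494, 1.855503, 1.811974, 1.763037, 1.708839, 1.649541, 1.58532, 1.516368, 1.44289, 1.365106, 1.283249, 1.197561, 1.1083, 1.01573, 0.92013, 0.821784, 0.720985, 0.618034, 0.513239, 0.406912, 0.299371, 0.190936, 0.081932, -0.027317, -0.136485, -0.245245, -0.353273, -0.460247, -0.565848, -0.669759, -0.771672, -0.871282, -0.968292, -1.062411, -1.153361, -1.240868, -1.324672, -1.404522, -1.480181, -1.551423, -1.618034, -1.679817, -1.736586, -1.788173, -1.834423, -1.875198, -1.910377, -1.939855, -1.963543, -1.981372, -1.993287, -1.999254].
λ_max=2, λ_min=-2*cos(pi/115); ϑ = −115·λ_min/(λ_max−λ_min) = 115*cos(pi/115)/(cos(pi/115) + 1).
ϑ(G) ≈ 57.489270835.
Lovász sandwich 57 ≤ 115*cos(pi/115)/(cos(pi/115) + 1) ≤ 58: both strict.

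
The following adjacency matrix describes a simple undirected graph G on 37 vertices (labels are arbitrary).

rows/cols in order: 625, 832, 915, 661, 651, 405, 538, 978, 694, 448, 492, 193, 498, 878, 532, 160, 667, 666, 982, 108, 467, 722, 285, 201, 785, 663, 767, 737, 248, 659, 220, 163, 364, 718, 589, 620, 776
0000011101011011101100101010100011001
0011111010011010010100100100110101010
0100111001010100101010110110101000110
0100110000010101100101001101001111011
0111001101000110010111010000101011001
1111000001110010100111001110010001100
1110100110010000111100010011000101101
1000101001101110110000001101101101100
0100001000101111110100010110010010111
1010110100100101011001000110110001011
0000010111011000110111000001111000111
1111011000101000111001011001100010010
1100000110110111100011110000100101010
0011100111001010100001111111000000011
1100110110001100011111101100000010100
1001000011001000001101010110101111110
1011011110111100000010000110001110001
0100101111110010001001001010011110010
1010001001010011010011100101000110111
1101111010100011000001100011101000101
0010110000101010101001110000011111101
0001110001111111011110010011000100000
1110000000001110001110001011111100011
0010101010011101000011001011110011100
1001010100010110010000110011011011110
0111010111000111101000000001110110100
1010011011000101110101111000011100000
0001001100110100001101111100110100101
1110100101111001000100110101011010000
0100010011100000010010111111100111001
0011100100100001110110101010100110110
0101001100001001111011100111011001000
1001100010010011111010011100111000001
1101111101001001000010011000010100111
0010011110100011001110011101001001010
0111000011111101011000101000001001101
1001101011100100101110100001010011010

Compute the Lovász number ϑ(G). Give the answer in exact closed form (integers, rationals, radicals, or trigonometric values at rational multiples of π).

sqrt(37)

Vertex 620 has 18 neighbors: 832, 915, 661, 694, 448, 492, 193, 498, 878, 160, 666, 982, 285, 785, 220, 718, 589, 776.
N(767) = {625, 915, 405, 538, 694, 448, 878, 160, 667, 666, 108, 722, 285, 201, 785, 659, 220, 163}, |N(767)| = 18.
Vertex 467 has 18 neighbors: 915, 651, 405, 492, 498, 532, 667, 982, 722, 285, 201, 659, 220, 163, 364, 718, 589, 776.
N(498) = {625, 832, 978, 694, 492, 193, 878, 532, 160, 667, 467, 722, 285, 201, 248, 163, 718, 620}, |N(498)| = 18.
G on 37 vertices is 18-regular; Paley(37): SR with (k,λ,μ)=(18,8,9).
The 3 distinct eigenvalues: [18.0, 2.5414, -3.5414].
Lovász (edge-transitive): ϑ = −37·(-sqrt(37)/2 - 1/2)/((18)−(-sqrt(37)/2 - 1/2)) = sqrt(37).
≈ 6.0827625 (to 7 d.p.).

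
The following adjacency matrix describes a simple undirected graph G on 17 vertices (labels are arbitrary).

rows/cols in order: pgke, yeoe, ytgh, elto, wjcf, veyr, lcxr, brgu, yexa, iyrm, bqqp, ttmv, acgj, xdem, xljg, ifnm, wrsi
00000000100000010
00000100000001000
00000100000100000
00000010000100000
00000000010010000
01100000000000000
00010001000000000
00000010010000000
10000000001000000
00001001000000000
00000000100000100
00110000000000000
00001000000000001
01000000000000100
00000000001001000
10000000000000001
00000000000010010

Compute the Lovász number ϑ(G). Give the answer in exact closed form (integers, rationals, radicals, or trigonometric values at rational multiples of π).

17*cos(pi/17)/(cos(pi/17) + 1)

deg(brgu) = 2; N(brgu) = {lcxr, iyrm}.
deg(pgke) = 2; N(pgke) = {yexa, ifnm}.
Vertex yeoe has 2 neighbors: veyr, xdem.
N(wjcf) = {iyrm, acgj}, |N(wjcf)| = 2.
17-vertex 2-regular graph: this is C_{17}, the 17-cycle.
spec(A) ≈ [2.0, 1.864944, 1.478018, 0.891477, 0.184537, -0.547326, -1.205269, -1.700434, -1.965946] (distinct, 6 d.p.).
λ_max=2, λ_min=-2*cos(pi/17); ϑ = −17·λ_min/(λ_max−λ_min) = 17*cos(pi/17)/(cos(pi/17) + 1).
Numerically 8.42701431.
α=8, χ(Ḡ)=9; ϑ=17*cos(pi/17)/(cos(pi/17) + 1) lies between (both strict).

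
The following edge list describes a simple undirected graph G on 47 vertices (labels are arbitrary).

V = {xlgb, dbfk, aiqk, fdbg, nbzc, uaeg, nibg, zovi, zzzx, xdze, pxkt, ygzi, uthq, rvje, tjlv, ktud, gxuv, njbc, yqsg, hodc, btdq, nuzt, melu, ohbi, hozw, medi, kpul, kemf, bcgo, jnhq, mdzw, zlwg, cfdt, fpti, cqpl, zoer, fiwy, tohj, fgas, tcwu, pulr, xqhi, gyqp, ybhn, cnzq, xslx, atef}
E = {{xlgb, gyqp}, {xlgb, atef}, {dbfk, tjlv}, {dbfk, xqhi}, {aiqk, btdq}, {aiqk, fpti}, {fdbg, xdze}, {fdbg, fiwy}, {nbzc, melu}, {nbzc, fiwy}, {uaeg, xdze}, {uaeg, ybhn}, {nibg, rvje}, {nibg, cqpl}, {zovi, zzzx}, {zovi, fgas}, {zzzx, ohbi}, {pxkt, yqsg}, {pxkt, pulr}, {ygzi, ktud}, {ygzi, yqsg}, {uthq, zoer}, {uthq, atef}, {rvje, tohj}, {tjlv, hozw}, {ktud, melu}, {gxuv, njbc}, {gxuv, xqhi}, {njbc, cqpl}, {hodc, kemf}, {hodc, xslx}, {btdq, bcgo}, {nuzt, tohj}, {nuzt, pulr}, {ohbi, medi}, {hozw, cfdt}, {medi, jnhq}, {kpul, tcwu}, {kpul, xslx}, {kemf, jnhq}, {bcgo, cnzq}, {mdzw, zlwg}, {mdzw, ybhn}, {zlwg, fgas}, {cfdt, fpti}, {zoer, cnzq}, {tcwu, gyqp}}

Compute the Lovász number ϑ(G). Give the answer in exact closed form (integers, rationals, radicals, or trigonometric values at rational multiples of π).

Vertex nibg has 2 neighbors: rvje, cqpl.
deg(btdq) = 2; N(btdq) = {aiqk, bcgo}.
deg(xlgb) = 2; N(xlgb) = {gyqp, atef}.
Vertex pxkt has 2 neighbors: yqsg, pulr.
Every vertex has degree 2 (N=47); the odd cycle C_{47}.
spec(A) ≈ [2.0, 1.982155, 1.928938, 1.8413, 1.720803, 1.569599, 1.390385, 1.186359, 0.961164, 0.718816, 0.46364, 0.200191, -0.06683, -0.332659, -0.592551, -0.84187, -1.076165, -1.291256, -1.483304, -1.648883, -1.785038, -1.889338, -1.959923, -1.995534] (distinct, 6 d.p.).
With N=47: ϑ(G) = 47·(-(-1)*2*cos(pi/47))/(2−(-2*cos(pi/47))) = 47*cos(pi/47)/(cos(pi/47) + 1).
≈ 23.4737315 (to 7 d.p.).
Check 23 ≤ 47*cos(pi/47)/(cos(pi/47) + 1) ≤ 24: both strict.

47*cos(pi/47)/(cos(pi/47) + 1)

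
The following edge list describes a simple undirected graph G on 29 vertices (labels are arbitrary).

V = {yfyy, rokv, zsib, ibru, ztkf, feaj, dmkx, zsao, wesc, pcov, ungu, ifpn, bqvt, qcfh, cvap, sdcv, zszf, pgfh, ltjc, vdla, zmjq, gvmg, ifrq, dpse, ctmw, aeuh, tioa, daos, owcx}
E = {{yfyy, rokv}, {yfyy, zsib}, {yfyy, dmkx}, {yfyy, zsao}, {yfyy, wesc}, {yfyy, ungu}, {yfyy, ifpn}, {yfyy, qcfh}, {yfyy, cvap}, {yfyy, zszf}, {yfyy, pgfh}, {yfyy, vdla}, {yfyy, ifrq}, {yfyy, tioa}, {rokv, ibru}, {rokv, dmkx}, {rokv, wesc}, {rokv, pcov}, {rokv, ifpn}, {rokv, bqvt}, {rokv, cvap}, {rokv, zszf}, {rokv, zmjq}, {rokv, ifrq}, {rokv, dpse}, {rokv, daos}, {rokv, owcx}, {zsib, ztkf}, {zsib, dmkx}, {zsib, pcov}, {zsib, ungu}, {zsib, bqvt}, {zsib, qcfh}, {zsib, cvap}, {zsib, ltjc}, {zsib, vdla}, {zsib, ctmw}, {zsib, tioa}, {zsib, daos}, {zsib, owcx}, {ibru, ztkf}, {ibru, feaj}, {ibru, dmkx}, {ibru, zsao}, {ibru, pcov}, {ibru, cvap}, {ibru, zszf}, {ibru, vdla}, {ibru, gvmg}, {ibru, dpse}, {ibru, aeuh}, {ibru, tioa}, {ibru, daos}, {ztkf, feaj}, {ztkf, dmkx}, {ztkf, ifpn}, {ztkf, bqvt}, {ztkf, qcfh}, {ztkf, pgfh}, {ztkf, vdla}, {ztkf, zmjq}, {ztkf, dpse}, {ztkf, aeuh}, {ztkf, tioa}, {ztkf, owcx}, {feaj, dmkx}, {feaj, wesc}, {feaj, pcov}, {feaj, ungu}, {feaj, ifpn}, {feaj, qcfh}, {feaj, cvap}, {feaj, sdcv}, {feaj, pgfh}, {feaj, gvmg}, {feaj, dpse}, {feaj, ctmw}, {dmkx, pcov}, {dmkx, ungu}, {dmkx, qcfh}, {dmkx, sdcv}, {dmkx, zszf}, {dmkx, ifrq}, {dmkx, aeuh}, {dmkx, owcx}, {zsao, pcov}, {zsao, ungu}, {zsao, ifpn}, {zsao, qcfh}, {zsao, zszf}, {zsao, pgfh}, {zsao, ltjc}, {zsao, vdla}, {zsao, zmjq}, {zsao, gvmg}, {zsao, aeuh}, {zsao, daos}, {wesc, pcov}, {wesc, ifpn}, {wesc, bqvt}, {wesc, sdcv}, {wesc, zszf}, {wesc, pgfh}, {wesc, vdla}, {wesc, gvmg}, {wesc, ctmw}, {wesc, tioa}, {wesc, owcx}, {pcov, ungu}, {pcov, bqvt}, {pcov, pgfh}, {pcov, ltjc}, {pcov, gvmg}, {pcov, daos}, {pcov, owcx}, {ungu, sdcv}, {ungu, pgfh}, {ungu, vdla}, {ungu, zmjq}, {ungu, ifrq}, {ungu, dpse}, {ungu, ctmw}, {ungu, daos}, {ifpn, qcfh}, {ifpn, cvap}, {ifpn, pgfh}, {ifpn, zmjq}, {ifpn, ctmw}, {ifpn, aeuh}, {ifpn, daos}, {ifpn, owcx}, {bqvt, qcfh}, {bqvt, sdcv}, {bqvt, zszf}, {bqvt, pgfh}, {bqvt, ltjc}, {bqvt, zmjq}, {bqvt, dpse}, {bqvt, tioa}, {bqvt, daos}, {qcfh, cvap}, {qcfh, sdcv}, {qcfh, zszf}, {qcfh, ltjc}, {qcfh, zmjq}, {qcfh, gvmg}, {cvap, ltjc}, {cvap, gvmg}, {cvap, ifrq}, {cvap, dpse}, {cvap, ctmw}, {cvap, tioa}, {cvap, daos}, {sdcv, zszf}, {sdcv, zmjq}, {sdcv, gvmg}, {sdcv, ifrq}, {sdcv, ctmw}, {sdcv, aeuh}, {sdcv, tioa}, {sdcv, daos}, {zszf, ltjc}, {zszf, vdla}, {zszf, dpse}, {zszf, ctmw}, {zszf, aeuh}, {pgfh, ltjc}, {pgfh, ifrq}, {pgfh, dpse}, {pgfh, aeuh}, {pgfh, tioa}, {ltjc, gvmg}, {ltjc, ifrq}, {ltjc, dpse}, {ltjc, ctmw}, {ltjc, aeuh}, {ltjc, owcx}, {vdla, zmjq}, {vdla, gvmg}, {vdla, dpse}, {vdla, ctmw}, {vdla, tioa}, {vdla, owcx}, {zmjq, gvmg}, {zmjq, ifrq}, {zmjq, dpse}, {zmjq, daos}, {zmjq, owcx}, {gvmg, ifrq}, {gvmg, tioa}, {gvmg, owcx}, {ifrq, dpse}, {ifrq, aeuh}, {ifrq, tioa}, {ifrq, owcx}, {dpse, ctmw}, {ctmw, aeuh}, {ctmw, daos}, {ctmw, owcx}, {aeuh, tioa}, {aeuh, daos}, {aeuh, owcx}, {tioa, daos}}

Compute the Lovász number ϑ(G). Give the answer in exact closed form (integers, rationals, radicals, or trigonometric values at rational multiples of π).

sqrt(29)

deg(feaj) = 14; N(feaj) = {ibru, ztkf, dmkx, wesc, pcov, ungu, ifpn, qcfh, cvap, sdcv, pgfh, gvmg, dpse, ctmw}.
N(tioa) = {yfyy, zsib, ibru, ztkf, wesc, bqvt, cvap, sdcv, pgfh, vdla, gvmg, ifrq, aeuh, daos}, |N(tioa)| = 14.
N(aeuh) = {ibru, ztkf, dmkx, zsao, ifpn, sdcv, zszf, pgfh, ltjc, ifrq, ctmw, tioa, daos, owcx}, |N(aeuh)| = 14.
Vertex zszf has 14 neighbors: yfyy, rokv, ibru, dmkx, zsao, wesc, bqvt, qcfh, sdcv, ltjc, vdla, dpse, ctmw, aeuh.
G on 29 vertices is 14-regular; Paley(29): SR with (k,λ,μ)=(14,6,7).
The 3 distinct eigenvalues: [14.0, 2.19258, -3.19258].
With N=29: ϑ(G) = 29·(-(-sqrt(29)/2 - 1/2))/(14−(-sqrt(29)/2 - 1/2)) = sqrt(29).
≈ 5.385164807 (to 9 d.p.).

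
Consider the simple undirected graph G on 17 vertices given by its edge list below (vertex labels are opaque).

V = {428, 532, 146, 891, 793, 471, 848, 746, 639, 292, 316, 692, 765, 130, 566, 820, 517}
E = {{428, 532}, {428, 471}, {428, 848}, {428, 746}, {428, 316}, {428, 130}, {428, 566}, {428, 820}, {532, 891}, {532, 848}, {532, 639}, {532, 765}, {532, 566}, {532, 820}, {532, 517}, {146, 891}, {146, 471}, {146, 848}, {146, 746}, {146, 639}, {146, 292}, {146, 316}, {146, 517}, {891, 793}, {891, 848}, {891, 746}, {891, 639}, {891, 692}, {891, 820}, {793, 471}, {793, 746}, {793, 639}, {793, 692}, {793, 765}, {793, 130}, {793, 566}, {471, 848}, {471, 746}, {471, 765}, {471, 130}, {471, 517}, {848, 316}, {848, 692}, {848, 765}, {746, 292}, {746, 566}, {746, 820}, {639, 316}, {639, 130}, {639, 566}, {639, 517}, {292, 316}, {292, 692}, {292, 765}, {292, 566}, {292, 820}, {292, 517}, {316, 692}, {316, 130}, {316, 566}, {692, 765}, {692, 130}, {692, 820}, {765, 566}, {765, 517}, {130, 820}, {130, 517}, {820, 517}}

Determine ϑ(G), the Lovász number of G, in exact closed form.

sqrt(17)

Vertex 848 has 8 neighbors: 428, 532, 146, 891, 471, 316, 692, 765.
N(130) = {428, 793, 471, 639, 316, 692, 820, 517}, |N(130)| = 8.
Vertex 820 has 8 neighbors: 428, 532, 891, 746, 292, 692, 130, 517.
deg(891) = 8; N(891) = {532, 146, 793, 848, 746, 639, 692, 820}.
deg(v) = 8 for all v (|V|=17); Paley(17): SR with (k,λ,μ)=(8,3,4).
Distinct eigenvalues (to 4 d.p.): [8.0, 1.5616, -2.5616].
λ_max=8, λ_min=-sqrt(17)/2 - 1/2; ϑ = −17·λ_min/(λ_max−λ_min) = sqrt(17).
= 4.12310563… (decimal).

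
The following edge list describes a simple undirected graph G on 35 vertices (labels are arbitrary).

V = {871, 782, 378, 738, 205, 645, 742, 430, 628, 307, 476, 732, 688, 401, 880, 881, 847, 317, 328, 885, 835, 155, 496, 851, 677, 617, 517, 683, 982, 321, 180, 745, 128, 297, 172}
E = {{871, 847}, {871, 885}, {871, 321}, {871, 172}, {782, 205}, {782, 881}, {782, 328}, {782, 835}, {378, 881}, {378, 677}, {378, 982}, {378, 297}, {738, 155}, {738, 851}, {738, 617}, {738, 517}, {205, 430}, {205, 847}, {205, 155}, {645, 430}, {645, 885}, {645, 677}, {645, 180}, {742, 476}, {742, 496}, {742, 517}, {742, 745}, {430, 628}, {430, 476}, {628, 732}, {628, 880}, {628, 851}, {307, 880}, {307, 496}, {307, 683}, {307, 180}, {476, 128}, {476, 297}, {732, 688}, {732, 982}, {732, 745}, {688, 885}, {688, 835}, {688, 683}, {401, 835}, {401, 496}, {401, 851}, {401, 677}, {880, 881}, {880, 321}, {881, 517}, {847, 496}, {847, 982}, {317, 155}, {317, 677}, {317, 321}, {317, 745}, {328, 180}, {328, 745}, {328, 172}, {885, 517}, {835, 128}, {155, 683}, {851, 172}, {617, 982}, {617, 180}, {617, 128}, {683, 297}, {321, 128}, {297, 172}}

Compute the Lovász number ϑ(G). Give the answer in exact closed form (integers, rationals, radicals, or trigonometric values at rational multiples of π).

15

deg(155) = 4; N(155) = {738, 205, 317, 683}.
deg(871) = 4; N(871) = {847, 885, 321, 172}.
deg(847) = 4; N(847) = {871, 205, 496, 982}.
deg(401) = 4; N(401) = {835, 496, 851, 677}.
35-vertex 4-regular graph: this is K(7,3), the Kneser graph.
A has 4 distinct eigenvalues ≈ [4.0, 2.0, -1.0, -3.0].
Lovász (edge-transitive): ϑ = −35·(-3)/((4)−(-3)) = 15.
≈ 15.00000 (to 5 d.p.).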